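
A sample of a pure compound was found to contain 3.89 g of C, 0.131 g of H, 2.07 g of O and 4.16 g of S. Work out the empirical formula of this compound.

C5H2O2S2

Moles — C: 3.89 / 12.01 = 0.3239 mol; H: 0.131 / 1.008 = 0.13 mol; O: 2.07 / 16.00 = 0.1294 mol; S: 4.16 / 32.07 = 0.1297 mol
Divide by the smallest (0.1294 mol O): C 2.504, H 1.005, O 1.000, S 1.003
×2: C 5.01, H 2.01, O 2.00, S 2.01 → C5H2O2S2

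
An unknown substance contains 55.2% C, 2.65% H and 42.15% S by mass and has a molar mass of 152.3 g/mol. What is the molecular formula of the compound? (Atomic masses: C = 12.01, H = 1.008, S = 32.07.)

C7H4S2

Assume 100 g: 55.2 g C, 2.65 g H, 42.15 g S.
Moles — C: 55.2 / 12.01 = 4.596 mol; H: 2.65 / 1.008 = 2.629 mol; S: 42.15 / 32.07 = 1.314 mol
Divide by the smallest (1.314 mol S): C 3.497, H 2.000, S 1.000
×2: C 6.99, H 4.00, S 2.00 → C7H4S2
Empirical-formula mass = 152.24 g/mol
n = 152.3 / 152.24 = 1.00 ≈ 1
Molecular formula = empirical formula = C7H4S2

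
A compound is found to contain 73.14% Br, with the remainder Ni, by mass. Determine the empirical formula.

Assume 100 g: 73.14 g Br, 26.86 g Ni.
Moles — Br: 73.14 / 79.90 = 0.9154 mol; Ni: 26.86 / 58.69 = 0.4577 mol
Smallest is Ni at 0.4577 mol; normalising gives Br 2.000, Ni 1.000
≈ 2:1 → Br2Ni

Br2Ni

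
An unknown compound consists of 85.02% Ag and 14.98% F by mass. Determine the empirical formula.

AgF

Assume 100 g: 85.02 g Ag, 14.98 g F.
Ag: 85.02 g ÷ 107.87 g/mol = 0.7882 mol
F: 14.98 g ÷ 19.00 g/mol = 0.7884 mol
Ratios (÷ 0.7882): Ag 1.000, F 1.000
→ AgF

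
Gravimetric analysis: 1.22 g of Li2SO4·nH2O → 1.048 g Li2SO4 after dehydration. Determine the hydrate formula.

Mass of water lost = 1.22 − 1.048 = 0.172 g → 0.172 / 18.02 = 0.009545 mol H2O
Molar mass of Li2SO4 = 109.95 g/mol → mol Li2SO4 = 1.048 / 109.95 = 0.009532
n = 0.009545 / 0.009532 = 1.00 ≈ 1 → Li2SO4·H2O

Li2SO4·H2O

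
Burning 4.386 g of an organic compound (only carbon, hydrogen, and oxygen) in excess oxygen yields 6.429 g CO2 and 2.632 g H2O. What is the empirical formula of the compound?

mol C = 6.429 / 44.01 = 0.1461; mass C = 0.1461 × 12.01 = 1.754 g
mol H = 2 × (2.632 / 18.02) = 0.2921; mass H = 0.2921 × 1.008 = 0.2945 g
mass O = 4.386 − (2.049) = 2.337 g → mol O = 0.1461
Divide by the smallest (0.1461 mol O): C 1.000, H 2.000, O 1.000
≈ 1:2:1 → CH2O

CH2O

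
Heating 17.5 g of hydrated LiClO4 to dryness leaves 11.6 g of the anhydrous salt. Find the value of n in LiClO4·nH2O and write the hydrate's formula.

LiClO4·3H2O

Mass of water lost = 17.5 − 11.6 = 5.9 g → 5.9 / 18.02 = 0.3274 mol H2O
Molar mass of LiClO4 = 106.39 g/mol → mol LiClO4 = 11.6 / 106.39 = 0.109
n = 0.3274 / 0.109 = 3.00 ≈ 3 → LiClO4·3H2O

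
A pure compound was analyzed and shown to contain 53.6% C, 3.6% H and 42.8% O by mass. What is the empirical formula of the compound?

C5H4O3

Assume 100 g: 53.6 g C, 3.6 g H, 42.8 g O.
n(C) = 53.6/12.01 = 4.463, n(H) = 3.6/1.008 = 3.571, n(O) = 42.8/16.00 = 2.675
Ratios (÷ 2.675): C 1.668, H 1.335, O 1.000
×3: C 5.01, H 4.01, O 3.00 → C5H4O3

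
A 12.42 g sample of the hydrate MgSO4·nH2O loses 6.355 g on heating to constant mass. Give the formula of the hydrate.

Mass of anhydrous MgSO4 = 12.42 − 6.355 = 6.065 g
mol H2O = 6.355 / 18.02 = 0.3527
Molar mass of MgSO4 = 120.38 g/mol → mol MgSO4 = 6.065 / 120.38 = 0.05038
n = 0.3527 / 0.05038 = 7.00 ≈ 7 → MgSO4·7H2O

MgSO4·7H2O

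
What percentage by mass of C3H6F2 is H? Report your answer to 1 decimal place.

Molar mass = 3(12.01) + 6(1.008) + 2(19.00) = 80.078 g/mol
Mass of H per mole = 6 × 1.008 = 6.048 g
% H = 6.048 / 80.078 × 100 = 7.6%

7.6%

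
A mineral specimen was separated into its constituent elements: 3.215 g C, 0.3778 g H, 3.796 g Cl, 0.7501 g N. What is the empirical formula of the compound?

C: 3.215 g ÷ 12.01 g/mol = 0.2677 mol
H: 0.3778 g ÷ 1.008 g/mol = 0.3748 mol
Cl: 3.796 g ÷ 35.45 g/mol = 0.1071 mol
N: 0.7501 g ÷ 14.01 g/mol = 0.05354 mol
Smallest is N at 0.05354 mol; normalising gives C 5.000, H 7.000, Cl 2.000, N 1.000
≈ 5:7:2:1 → C5H7Cl2N

C5H7Cl2N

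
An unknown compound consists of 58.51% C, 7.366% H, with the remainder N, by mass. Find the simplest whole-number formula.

C2H3N

Assume 100 g: 58.51 g C, 7.366 g H, 34.124 g N.
C: 58.51 g ÷ 12.01 g/mol = 4.872 mol
H: 7.366 g ÷ 1.008 g/mol = 7.308 mol
N: 34.124 g ÷ 14.01 g/mol = 2.436 mol
Ratios (÷ 2.436): C 2.000, H 3.000, N 1.000
→ C2H3N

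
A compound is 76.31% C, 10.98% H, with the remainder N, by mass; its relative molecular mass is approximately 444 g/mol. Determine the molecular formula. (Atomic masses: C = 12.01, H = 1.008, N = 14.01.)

C28H48N4

Assume 100 g: 76.31 g C, 10.98 g H, 12.71 g N.
n(C) = 76.31/12.01 = 6.354, n(H) = 10.98/1.008 = 10.89, n(N) = 12.71/14.01 = 0.9072
Divide by the smallest (0.9072 mol N): C 7.004, H 12.007, N 1.000
≈ 7:12:1 → C7H12N
Empirical-formula mass = 110.18 g/mol
n = 444 / 110.18 = 4.03 ≈ 4
Molecular formula = (C7H12N)×4 = C28H48N4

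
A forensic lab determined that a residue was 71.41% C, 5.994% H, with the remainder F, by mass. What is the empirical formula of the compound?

C5H5F

Assume 100 g: 71.41 g C, 5.994 g H, 22.596 g F.
C: 71.41 g ÷ 12.01 g/mol = 5.946 mol
H: 5.994 g ÷ 1.008 g/mol = 5.946 mol
F: 22.596 g ÷ 19.00 g/mol = 1.189 mol
Smallest is F at 1.189 mol; normalising gives C 5.000, H 5.000, F 1.000
≈ 5:5:1 → C5H5F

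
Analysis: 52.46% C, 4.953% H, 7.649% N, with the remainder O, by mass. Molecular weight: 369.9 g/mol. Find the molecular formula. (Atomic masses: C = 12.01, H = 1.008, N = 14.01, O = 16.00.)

C16H18N2O8

Assume 100 g: 52.46 g C, 4.953 g H, 7.649 g N, 34.938 g O.
Moles — C: 52.46 / 12.01 = 4.368 mol; H: 4.953 / 1.008 = 4.914 mol; N: 7.649 / 14.01 = 0.546 mol; O: 34.938 / 16.00 = 2.184 mol
Smallest is N at 0.546 mol; normalising gives C 8.001, H 9.000, N 1.000, O 4.000
≈ 8:9:1:4 → C8H9NO4
Empirical-formula mass = 183.16 g/mol
n = 369.9 / 183.16 = 2.02 ≈ 2
Molecular formula = (C8H9NO4)×2 = C16H18N2O8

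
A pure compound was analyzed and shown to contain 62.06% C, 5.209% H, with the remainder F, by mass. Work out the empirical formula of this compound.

Assume 100 g: 62.06 g C, 5.209 g H, 32.731 g F.
n(C) = 62.06/12.01 = 5.167, n(H) = 5.209/1.008 = 5.168, n(F) = 32.731/19.00 = 1.723
Smallest is F at 1.723 mol; normalising gives C 3.000, H 3.000, F 1.000
→ C3H3F

C3H3F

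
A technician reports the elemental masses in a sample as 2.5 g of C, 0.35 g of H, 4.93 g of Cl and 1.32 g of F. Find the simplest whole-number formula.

C: 2.5 g ÷ 12.01 g/mol = 0.2082 mol
H: 0.35 g ÷ 1.008 g/mol = 0.3472 mol
Cl: 4.93 g ÷ 35.45 g/mol = 0.1391 mol
F: 1.32 g ÷ 19.00 g/mol = 0.06947 mol
Ratios (÷ 0.06947): C 2.996, H 4.998, Cl 2.002, F 1.000
Ratio ≈ 3:5:2:1, so the empirical formula is C3H5Cl2F

C3H5Cl2F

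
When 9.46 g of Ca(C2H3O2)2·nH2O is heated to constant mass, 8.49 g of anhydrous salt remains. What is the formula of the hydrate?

Mass of water lost = 9.46 − 8.49 = 0.97 g → 0.97 / 18.02 = 0.05383 mol H2O
Molar mass of Ca(C2H3O2)2 = 158.17 g/mol → mol Ca(C2H3O2)2 = 8.49 / 158.17 = 0.05368
n = 0.05383 / 0.05368 = 1.00 ≈ 1 → Ca(C2H3O2)2·H2O

Ca(C2H3O2)2·H2O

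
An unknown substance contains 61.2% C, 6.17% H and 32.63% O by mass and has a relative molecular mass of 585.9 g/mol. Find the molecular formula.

C30H36O12

Assume 100 g: 61.2 g C, 6.17 g H, 32.63 g O.
Moles — C: 61.2 / 12.01 = 5.096 mol; H: 6.17 / 1.008 = 6.121 mol; O: 32.63 / 16.00 = 2.039 mol
Smallest is O at 2.039 mol; normalising gives C 2.499, H 3.001, O 1.000
Scaling by 2: C 5.00, H 6.00, O 2.00 → C5H6O2
Empirical-formula mass = 98.10 g/mol
n = 585.9 / 98.10 = 5.97 ≈ 6
Molecular formula = (C5H6O2)×6 = C30H36O12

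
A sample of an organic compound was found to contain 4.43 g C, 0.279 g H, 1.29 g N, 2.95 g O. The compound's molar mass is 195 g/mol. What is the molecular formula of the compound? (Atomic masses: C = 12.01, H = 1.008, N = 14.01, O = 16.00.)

n(C) = 4.43/12.01 = 0.3689, n(H) = 0.279/1.008 = 0.2768, n(N) = 1.29/14.01 = 0.09208, n(O) = 2.95/16.00 = 0.1844
Smallest is N at 0.09208 mol; normalising gives C 4.006, H 3.006, N 1.000, O 2.002
→ C4H3NO2
Empirical-formula mass = 97.07 g/mol
n = 195 / 97.07 = 2.01 ≈ 2
Molecular formula = (C4H3NO2)×2 = C8H6N2O4

C8H6N2O4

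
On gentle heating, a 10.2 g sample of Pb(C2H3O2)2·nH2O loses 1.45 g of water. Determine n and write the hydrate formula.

Pb(C2H3O2)2·3H2O

Mass of anhydrous Pb(C2H3O2)2 = 10.2 − 1.45 = 8.75 g
mol H2O = 1.45 / 18.02 = 0.08047
Molar mass of Pb(C2H3O2)2 = 325.29 g/mol → mol Pb(C2H3O2)2 = 8.75 / 325.29 = 0.0269
n = 0.08047 / 0.0269 = 2.99 ≈ 3 → Pb(C2H3O2)2·3H2O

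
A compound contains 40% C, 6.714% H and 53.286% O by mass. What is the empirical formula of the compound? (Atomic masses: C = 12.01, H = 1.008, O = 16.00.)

Assume 100 g: 40 g C, 6.714 g H, 53.286 g O.
n(C) = 40/12.01 = 3.331, n(H) = 6.714/1.008 = 6.661, n(O) = 53.286/16.00 = 3.33
Ratios (÷ 3.33): C 1.000, H 2.000, O 1.000
→ CH2O

CH2O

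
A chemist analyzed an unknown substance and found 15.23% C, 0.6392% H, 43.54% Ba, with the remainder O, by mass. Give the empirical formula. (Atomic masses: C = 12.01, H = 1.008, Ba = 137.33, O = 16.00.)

Assume 100 g: 15.23 g C, 0.6392 g H, 43.54 g Ba, 40.591 g O.
C: 15.23 g ÷ 12.01 g/mol = 1.268 mol
H: 0.6392 g ÷ 1.008 g/mol = 0.6341 mol
Ba: 43.54 g ÷ 137.33 g/mol = 0.317 mol
O: 40.591 g ÷ 16.00 g/mol = 2.537 mol
Ratios (÷ 0.317): C 4.000, H 2.000, Ba 1.000, O 8.002
≈ 4:2:1:8 → C4H2BaO8

C4H2BaO8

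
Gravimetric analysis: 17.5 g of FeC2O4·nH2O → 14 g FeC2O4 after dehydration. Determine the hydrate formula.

Mass of water lost = 17.5 − 14 = 3.5 g → 3.5 / 18.02 = 0.1942 mol H2O
Molar mass of FeC2O4 = 143.87 g/mol → mol FeC2O4 = 14 / 143.87 = 0.09731
n = 0.1942 / 0.09731 = 2.00 ≈ 2 → FeC2O4·2H2O

FeC2O4·2H2O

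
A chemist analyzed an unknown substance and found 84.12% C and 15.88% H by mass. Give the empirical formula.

Assume 100 g: 84.12 g C, 15.88 g H.
C: 84.12 g ÷ 12.01 g/mol = 7.004 mol
H: 15.88 g ÷ 1.008 g/mol = 15.75 mol
Smallest is C at 7.004 mol; normalising gives C 1.000, H 2.249
Multiply by 4: C 4.00, H 9.00 → C4H9

C4H9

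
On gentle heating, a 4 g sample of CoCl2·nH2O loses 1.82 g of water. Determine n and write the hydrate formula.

CoCl2·6H2O

Mass of anhydrous CoCl2 = 4 − 1.82 = 2.18 g
mol H2O = 1.82 / 18.02 = 0.101
Molar mass of CoCl2 = 129.83 g/mol → mol CoCl2 = 2.18 / 129.83 = 0.01679
n = 0.101 / 0.01679 = 6.01 ≈ 6 → CoCl2·6H2O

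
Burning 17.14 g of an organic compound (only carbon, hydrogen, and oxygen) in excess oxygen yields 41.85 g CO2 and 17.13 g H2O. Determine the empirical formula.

mol C = 41.85 / 44.01 = 0.9509; mass C = 0.9509 × 12.01 = 11.42 g
mol H = 2 × (17.13 / 18.02) = 1.901; mass H = 1.901 × 1.008 = 1.916 g
mass O = 17.14 − (13.34) = 3.803 g → mol O = 0.2377
Ratios (÷ 0.2377): C 4.001, H 7.999, O 1.000
≈ 4:8:1 → C4H8O

C4H8O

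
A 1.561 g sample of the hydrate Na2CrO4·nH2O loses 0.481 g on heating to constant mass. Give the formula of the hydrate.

Mass of anhydrous Na2CrO4 = 1.561 − 0.481 = 1.08 g
mol H2O = 0.481 / 18.02 = 0.02669
Molar mass of Na2CrO4 = 161.98 g/mol → mol Na2CrO4 = 1.08 / 161.98 = 0.006667
n = 0.02669 / 0.006667 = 4.00 ≈ 4 → Na2CrO4·4H2O

Na2CrO4·4H2O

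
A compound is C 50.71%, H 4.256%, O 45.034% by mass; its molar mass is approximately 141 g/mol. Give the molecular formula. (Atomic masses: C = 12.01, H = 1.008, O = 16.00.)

Assume 100 g: 50.71 g C, 4.256 g H, 45.034 g O.
n(C) = 50.71/12.01 = 4.222, n(H) = 4.256/1.008 = 4.222, n(O) = 45.034/16.00 = 2.815
Ratios (÷ 2.815): C 1.500, H 1.500, O 1.000
×2: C 3.00, H 3.00, O 2.00 → C3H3O2
Empirical-formula mass = 71.05 g/mol
n = 141 / 71.05 = 1.98 ≈ 2
Molecular formula = (C3H3O2)×2 = C6H6O4

C6H6O4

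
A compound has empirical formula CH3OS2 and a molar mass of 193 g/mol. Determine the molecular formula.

Empirical-formula mass = 95.17 g/mol
n = 193 / 95.17 = 2.03 ≈ 2
Molecular formula = (CH3OS2)2 = C2H6O2S4

C2H6O2S4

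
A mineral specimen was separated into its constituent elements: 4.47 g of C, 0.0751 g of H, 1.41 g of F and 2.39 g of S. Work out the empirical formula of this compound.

C5HFS

n(C) = 4.47/12.01 = 0.3722, n(H) = 0.0751/1.008 = 0.0745, n(F) = 1.41/19.00 = 0.07421, n(S) = 2.39/32.07 = 0.07452
Ratios (÷ 0.07421): C 5.015, H 1.004, F 1.000, S 1.004
Ratio ≈ 5:1:1:1, so the empirical formula is C5HFS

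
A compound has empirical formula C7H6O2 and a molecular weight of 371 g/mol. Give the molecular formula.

Empirical-formula mass = 122.12 g/mol
n = 371 / 122.12 = 3.04 ≈ 3
Molecular formula = (C7H6O2)3 = C21H18O6

C21H18O6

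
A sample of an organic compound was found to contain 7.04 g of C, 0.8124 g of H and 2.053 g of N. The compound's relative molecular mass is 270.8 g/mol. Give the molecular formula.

n(C) = 7.04/12.01 = 0.5862, n(H) = 0.8124/1.008 = 0.806, n(N) = 2.053/14.01 = 0.1465
Ratios (÷ 0.1465): C 4.000, H 5.500, N 1.000
Scaling by 2: C 8.00, H 11.00, N 2.00 → C8H11N2
Empirical-formula mass = 135.19 g/mol
n = 270.8 / 135.19 = 2.00 ≈ 2
Molecular formula = (C8H11N2)×2 = C16H22N4

C16H22N4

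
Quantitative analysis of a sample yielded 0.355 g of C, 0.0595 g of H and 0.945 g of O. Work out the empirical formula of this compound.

n(C) = 0.355/12.01 = 0.02956, n(H) = 0.0595/1.008 = 0.05903, n(O) = 0.945/16.00 = 0.05906
Divide by the smallest (0.02956 mol C): C 1.000, H 1.997, O 1.998
≈ 1:2:2 → CH2O2

CH2O2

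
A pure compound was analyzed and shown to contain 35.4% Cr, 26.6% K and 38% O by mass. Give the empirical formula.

Assume 100 g: 35.4 g Cr, 26.6 g K, 38 g O.
n(Cr) = 35.4/52.00 = 0.6808, n(K) = 26.6/39.10 = 0.6803, n(O) = 38/16.00 = 2.375
Divide by the smallest (0.6803 mol K): Cr 1.001, K 1.000, O 3.491
Multiply by 2: Cr 2.00, K 2.00, O 6.98 → Cr2K2O7

Cr2K2O7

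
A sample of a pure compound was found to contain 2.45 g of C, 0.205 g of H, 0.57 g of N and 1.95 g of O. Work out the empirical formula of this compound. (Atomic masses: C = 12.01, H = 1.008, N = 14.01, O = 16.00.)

C5H5NO3

n(C) = 2.45/12.01 = 0.204, n(H) = 0.205/1.008 = 0.2034, n(N) = 0.57/14.01 = 0.04069, n(O) = 1.95/16.00 = 0.1219
Ratios (÷ 0.04069): C 5.014, H 4.999, N 1.000, O 2.996
Ratio ≈ 5:5:1:3, so the empirical formula is C5H5NO3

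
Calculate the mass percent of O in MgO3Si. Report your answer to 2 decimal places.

Molar mass = 1(24.31) + 3(16.00) + 1(28.09) = 100.400 g/mol
Mass of O per mole = 3 × 16.00 = 48.000 g
% O = 48.000 / 100.400 × 100 = 47.81%

47.81%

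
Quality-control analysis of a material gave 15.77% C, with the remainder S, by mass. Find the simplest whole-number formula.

Assume 100 g: 15.77 g C, 84.23 g S.
C: 15.77 g ÷ 12.01 g/mol = 1.313 mol
S: 84.23 g ÷ 32.07 g/mol = 2.626 mol
Smallest is C at 1.313 mol; normalising gives C 1.000, S 2.000
→ CS2

CS2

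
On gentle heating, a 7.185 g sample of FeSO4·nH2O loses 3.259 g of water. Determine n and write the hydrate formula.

FeSO4·7H2O

Mass of anhydrous FeSO4 = 7.185 − 3.259 = 3.926 g
mol H2O = 3.259 / 18.02 = 0.1809
Molar mass of FeSO4 = 151.92 g/mol → mol FeSO4 = 3.926 / 151.92 = 0.02584
n = 0.1809 / 0.02584 = 7.00 ≈ 7 → FeSO4·7H2O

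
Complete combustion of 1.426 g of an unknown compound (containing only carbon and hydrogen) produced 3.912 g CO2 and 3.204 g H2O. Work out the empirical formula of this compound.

CH4

mol C = 3.912 / 44.01 = 0.08889; mass C = 0.08889 × 12.01 = 1.068 g
mol H = 2 × (3.204 / 18.02) = 0.3556; mass H = 0.3556 × 1.008 = 0.3584 g
Divide by the smallest (0.08889 mol C): C 1.000, H 4.001
→ CH4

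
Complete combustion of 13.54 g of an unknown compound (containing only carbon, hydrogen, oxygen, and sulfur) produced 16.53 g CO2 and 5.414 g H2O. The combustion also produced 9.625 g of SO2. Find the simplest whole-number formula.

C5H8O3S2

mol C = 16.53 / 44.01 = 0.3756; mass C = 0.3756 × 12.01 = 4.511 g
mol H = 2 × (5.414 / 18.02) = 0.6009; mass H = 0.6009 × 1.008 = 0.6057 g
mol S = 9.625 / 64.07 = 0.1502; mass S = 4.818 g
mass O = 13.54 − (9.934) = 3.606 g → mol O = 0.2254
Ratios (÷ 0.1502): C 2.500, H 4.000, O 1.500, S 1.000
Scaling by 2: C 5.00, H 8.00, O 3.00, S 2.00 → C5H8O3S2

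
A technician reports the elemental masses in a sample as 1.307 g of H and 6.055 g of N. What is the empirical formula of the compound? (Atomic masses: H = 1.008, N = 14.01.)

n(H) = 1.307/1.008 = 1.297, n(N) = 6.055/14.01 = 0.4322
Smallest is N at 0.4322 mol; normalising gives H 3.000, N 1.000
→ H3N

H3N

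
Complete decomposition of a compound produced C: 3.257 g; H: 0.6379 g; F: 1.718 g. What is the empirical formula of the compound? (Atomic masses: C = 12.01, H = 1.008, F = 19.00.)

n(C) = 3.257/12.01 = 0.2712, n(H) = 0.6379/1.008 = 0.6328, n(F) = 1.718/19.00 = 0.09042
Smallest is F at 0.09042 mol; normalising gives C 2.999, H 6.999, F 1.000
Ratio ≈ 3:7:1, so the empirical formula is C3H7F

C3H7F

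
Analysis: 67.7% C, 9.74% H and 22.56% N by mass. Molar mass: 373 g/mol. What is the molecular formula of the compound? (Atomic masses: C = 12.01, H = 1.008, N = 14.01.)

C21H36N6

Assume 100 g: 67.7 g C, 9.74 g H, 22.56 g N.
Moles — C: 67.7 / 12.01 = 5.637 mol; H: 9.74 / 1.008 = 9.663 mol; N: 22.56 / 14.01 = 1.61 mol
Divide by the smallest (1.61 mol N): C 3.501, H 6.001, N 1.000
×2: C 7.00, H 12.00, N 2.00 → C7H12N2
Empirical-formula mass = 124.19 g/mol
n = 373 / 124.19 = 3.00 ≈ 3
Molecular formula = (C7H12N2)×3 = C21H36N6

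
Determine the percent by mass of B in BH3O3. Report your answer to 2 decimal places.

Molar mass = 1(10.81) + 3(1.008) + 3(16.00) = 61.834 g/mol
Mass of B per mole = 1 × 10.81 = 10.810 g
% B = 10.810 / 61.834 × 100 = 17.48%

17.48%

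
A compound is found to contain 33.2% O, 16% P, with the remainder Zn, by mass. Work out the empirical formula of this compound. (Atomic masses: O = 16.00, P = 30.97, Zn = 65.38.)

Assume 100 g: 33.2 g O, 16 g P, 50.8 g Zn.
O: 33.2 g ÷ 16.00 g/mol = 2.075 mol
P: 16 g ÷ 30.97 g/mol = 0.5166 mol
Zn: 50.8 g ÷ 65.38 g/mol = 0.777 mol
Divide by the smallest (0.5166 mol P): O 4.016, P 1.000, Zn 1.504
×2: O 8.03, P 2.00, Zn 3.01 → O8P2Zn3

O8P2Zn3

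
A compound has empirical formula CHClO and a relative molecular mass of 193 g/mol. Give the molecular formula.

Empirical-formula mass = 64.47 g/mol
n = 193 / 64.47 = 2.99 ≈ 3
Molecular formula = (CHClO)3 = C3H3Cl3O3

C3H3Cl3O3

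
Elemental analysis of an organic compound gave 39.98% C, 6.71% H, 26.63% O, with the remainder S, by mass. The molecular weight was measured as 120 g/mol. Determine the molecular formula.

C4H8O2S

Assume 100 g: 39.98 g C, 6.71 g H, 26.63 g O, 26.68 g S.
C: 39.98 g ÷ 12.01 g/mol = 3.329 mol
H: 6.71 g ÷ 1.008 g/mol = 6.657 mol
O: 26.63 g ÷ 16.00 g/mol = 1.664 mol
S: 26.68 g ÷ 32.07 g/mol = 0.8319 mol
Divide by the smallest (0.8319 mol S): C 4.001, H 8.002, O 2.001, S 1.000
≈ 4:8:2:1 → C4H8O2S
Empirical-formula mass = 120.17 g/mol
n = 120 / 120.17 = 1.00 ≈ 1
Molecular formula = empirical formula = C4H8O2S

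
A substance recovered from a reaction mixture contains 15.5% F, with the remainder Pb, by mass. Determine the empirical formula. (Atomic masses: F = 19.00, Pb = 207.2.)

Assume 100 g: 15.5 g F, 84.5 g Pb.
n(F) = 15.5/19.00 = 0.8158, n(Pb) = 84.5/207.2 = 0.4078
Smallest is Pb at 0.4078 mol; normalising gives F 2.000, Pb 1.000
≈ 2:1 → F2Pb

F2Pb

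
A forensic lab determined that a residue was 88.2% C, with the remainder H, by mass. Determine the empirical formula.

C5H8

Assume 100 g: 88.2 g C, 11.8 g H.
Moles — C: 88.2 / 12.01 = 7.344 mol; H: 11.8 / 1.008 = 11.71 mol
Divide by the smallest (7.344 mol C): C 1.000, H 1.594
Multiply by 5: C 5.00, H 7.97 → C5H8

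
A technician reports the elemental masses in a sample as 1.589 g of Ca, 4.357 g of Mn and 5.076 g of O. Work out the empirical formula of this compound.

CaMn2O8

Ca: 1.589 g ÷ 40.08 g/mol = 0.03965 mol
Mn: 4.357 g ÷ 54.94 g/mol = 0.0793 mol
O: 5.076 g ÷ 16.00 g/mol = 0.3172 mol
Ratios (÷ 0.03965): Ca 1.000, Mn 2.000, O 8.002
≈ 1:2:8 → CaMn2O8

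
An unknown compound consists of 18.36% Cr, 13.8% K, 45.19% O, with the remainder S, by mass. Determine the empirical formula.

CrKO8S2

Assume 100 g: 18.36 g Cr, 13.8 g K, 45.19 g O, 22.65 g S.
n(Cr) = 18.36/52.00 = 0.3531, n(K) = 13.8/39.10 = 0.3529, n(O) = 45.19/16.00 = 2.824, n(S) = 22.65/32.07 = 0.7063
Ratios (÷ 0.3529): Cr 1.000, K 1.000, O 8.002, S 2.001
Ratio ≈ 1:1:8:2, so the empirical formula is CrKO8S2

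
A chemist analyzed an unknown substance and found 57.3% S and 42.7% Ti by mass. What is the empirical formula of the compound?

Assume 100 g: 57.3 g S, 42.7 g Ti.
S: 57.3 g ÷ 32.07 g/mol = 1.787 mol
Ti: 42.7 g ÷ 47.87 g/mol = 0.892 mol
Ratios (÷ 0.892): S 2.003, Ti 1.000
≈ 2:1 → S2Ti

S2Ti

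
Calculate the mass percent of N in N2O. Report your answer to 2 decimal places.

Molar mass = 2(14.01) + 1(16.00) = 44.020 g/mol
Mass of N per mole = 2 × 14.01 = 28.020 g
% N = 28.020 / 44.020 × 100 = 63.65%

63.65%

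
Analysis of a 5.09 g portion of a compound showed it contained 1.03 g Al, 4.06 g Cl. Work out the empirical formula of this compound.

Moles — Al: 1.03 / 26.98 = 0.03818 mol; Cl: 4.06 / 35.45 = 0.1145 mol
Smallest is Al at 0.03818 mol; normalising gives Al 1.000, Cl 3.000
Ratio ≈ 1:3, so the empirical formula is AlCl3

AlCl3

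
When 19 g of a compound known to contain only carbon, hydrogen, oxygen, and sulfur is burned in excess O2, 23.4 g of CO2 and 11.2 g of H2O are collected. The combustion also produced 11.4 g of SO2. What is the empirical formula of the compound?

mol C = 23.4 / 44.01 = 0.5317; mass C = 0.5317 × 12.01 = 6.386 g
mol H = 2 × (11.2 / 18.02) = 1.243; mass H = 1.243 × 1.008 = 1.253 g
mol S = 11.4 / 64.07 = 0.1779; mass S = 5.706 g
mass O = 19 − (13.34) = 5.655 g → mol O = 0.3534
Divide by the smallest (0.1779 mol S): C 2.988, H 6.986, O 1.986, S 1.000
Ratio ≈ 3:7:2:1, so the empirical formula is C3H7O2S

C3H7O2S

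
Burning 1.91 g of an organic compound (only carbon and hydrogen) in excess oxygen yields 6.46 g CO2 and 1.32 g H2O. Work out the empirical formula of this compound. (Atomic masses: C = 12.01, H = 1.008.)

CH

mol C = 6.46 / 44.01 = 0.1468; mass C = 0.1468 × 12.01 = 1.763 g
mol H = 2 × (1.32 / 18.02) = 0.1465; mass H = 0.1465 × 1.008 = 0.1477 g
Divide by the smallest (0.1465 mol H): C 1.002, H 1.000
Ratio ≈ 1:1, so the empirical formula is CH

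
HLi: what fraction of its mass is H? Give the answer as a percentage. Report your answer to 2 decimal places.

12.68%

Molar mass = 1(1.008) + 1(6.94) = 7.948 g/mol
Mass of H per mole = 1 × 1.008 = 1.008 g
% H = 1.008 / 7.948 × 100 = 12.68%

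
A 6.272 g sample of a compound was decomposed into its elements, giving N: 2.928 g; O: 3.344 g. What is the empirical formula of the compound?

n(N) = 2.928/14.01 = 0.209, n(O) = 3.344/16.00 = 0.209
Smallest is N at 0.209 mol; normalising gives N 1.000, O 1.000
≈ 1:1 → NO

NO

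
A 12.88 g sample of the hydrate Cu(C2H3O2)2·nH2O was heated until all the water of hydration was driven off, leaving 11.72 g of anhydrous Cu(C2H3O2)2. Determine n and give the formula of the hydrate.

Cu(C2H3O2)2·H2O

Mass of water lost = 12.88 − 11.72 = 1.16 g → 1.16 / 18.02 = 0.06437 mol H2O
Molar mass of Cu(C2H3O2)2 = 181.64 g/mol → mol Cu(C2H3O2)2 = 11.72 / 181.64 = 0.06452
n = 0.06437 / 0.06452 = 1.00 ≈ 1 → Cu(C2H3O2)2·H2O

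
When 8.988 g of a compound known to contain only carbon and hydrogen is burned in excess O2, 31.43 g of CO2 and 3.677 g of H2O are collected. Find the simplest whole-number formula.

mol C = 31.43 / 44.01 = 0.7142; mass C = 0.7142 × 12.01 = 8.577 g
mol H = 2 × (3.677 / 18.02) = 0.4081; mass H = 0.4081 × 1.008 = 0.4114 g
Divide by the smallest (0.4081 mol H): C 1.750, H 1.000
Scaling by 4: C 7.00, H 4.00 → C7H4

C7H4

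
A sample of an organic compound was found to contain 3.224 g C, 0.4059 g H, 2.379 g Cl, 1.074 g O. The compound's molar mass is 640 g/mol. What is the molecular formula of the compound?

n(C) = 3.224/12.01 = 0.2684, n(H) = 0.4059/1.008 = 0.4027, n(Cl) = 2.379/35.45 = 0.06711, n(O) = 1.074/16.00 = 0.06713
Smallest is Cl at 0.06711 mol; normalising gives C 4.000, H 6.000, Cl 1.000, O 1.000
≈ 4:6:1:1 → C4H6ClO
Empirical-formula mass = 105.54 g/mol
n = 640 / 105.54 = 6.06 ≈ 6
Molecular formula = (C4H6ClO)×6 = C24H36Cl6O6

C24H36Cl6O6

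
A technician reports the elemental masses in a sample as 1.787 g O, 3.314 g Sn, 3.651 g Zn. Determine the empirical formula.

Moles — O: 1.787 / 16.00 = 0.1117 mol; Sn: 3.314 / 118.71 = 0.02792 mol; Zn: 3.651 / 65.38 = 0.05584 mol
Ratios (÷ 0.02792): O 4.001, Sn 1.000, Zn 2.000
≈ 4:1:2 → O4SnZn2

O4SnZn2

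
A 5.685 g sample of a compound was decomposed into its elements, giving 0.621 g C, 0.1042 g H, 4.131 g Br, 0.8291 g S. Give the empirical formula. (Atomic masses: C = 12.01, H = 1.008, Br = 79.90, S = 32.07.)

C2H4Br2S

n(C) = 0.621/12.01 = 0.05171, n(H) = 0.1042/1.008 = 0.1034, n(Br) = 4.131/79.90 = 0.0517, n(S) = 0.8291/32.07 = 0.02585
Smallest is S at 0.02585 mol; normalising gives C 2.000, H 3.999, Br 2.000, S 1.000
→ C2H4Br2S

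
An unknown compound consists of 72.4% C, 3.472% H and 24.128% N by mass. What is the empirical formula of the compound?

Assume 100 g: 72.4 g C, 3.472 g H, 24.128 g N.
C: 72.4 g ÷ 12.01 g/mol = 6.028 mol
H: 3.472 g ÷ 1.008 g/mol = 3.444 mol
N: 24.128 g ÷ 14.01 g/mol = 1.722 mol
Smallest is N at 1.722 mol; normalising gives C 3.500, H 2.000, N 1.000
Scaling by 2: C 7.00, H 4.00, N 2.00 → C7H4N2

C7H4N2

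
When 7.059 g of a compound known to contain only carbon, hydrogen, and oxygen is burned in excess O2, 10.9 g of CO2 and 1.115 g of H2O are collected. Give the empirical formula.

mol C = 10.9 / 44.01 = 0.2477; mass C = 0.2477 × 12.01 = 2.975 g
mol H = 2 × (1.115 / 18.02) = 0.1238; mass H = 0.1238 × 1.008 = 0.1247 g
mass O = 7.059 − (3.099) = 3.960 g → mol O = 0.2475
Divide by the smallest (0.1238 mol H): C 2.001, H 1.000, O 2.000
→ C2HO2

C2HO2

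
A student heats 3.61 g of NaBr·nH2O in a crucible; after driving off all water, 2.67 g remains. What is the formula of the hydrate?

NaBr·2H2O

Mass of water lost = 3.61 − 2.67 = 0.94 g → 0.94 / 18.02 = 0.05216 mol H2O
Molar mass of NaBr = 102.89 g/mol → mol NaBr = 2.67 / 102.89 = 0.02595
n = 0.05216 / 0.02595 = 2.01 ≈ 2 → NaBr·2H2O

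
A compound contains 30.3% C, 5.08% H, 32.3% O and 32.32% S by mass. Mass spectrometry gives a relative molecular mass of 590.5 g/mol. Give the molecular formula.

Assume 100 g: 30.3 g C, 5.08 g H, 32.3 g O, 32.32 g S.
C: 30.3 g ÷ 12.01 g/mol = 2.523 mol
H: 5.08 g ÷ 1.008 g/mol = 5.04 mol
O: 32.3 g ÷ 16.00 g/mol = 2.019 mol
S: 32.32 g ÷ 32.07 g/mol = 1.008 mol
Smallest is S at 1.008 mol; normalising gives C 2.503, H 5.001, O 2.003, S 1.000
Scaling by 2: C 5.01, H 10.00, O 4.01, S 2.00 → C5H10O4S2
Empirical-formula mass = 198.27 g/mol
n = 590.5 / 198.27 = 2.98 ≈ 3
Molecular formula = (C5H10O4S2)×3 = C15H30O12S6

C15H30O12S6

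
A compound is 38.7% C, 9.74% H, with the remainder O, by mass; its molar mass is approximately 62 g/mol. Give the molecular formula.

C2H6O2

Assume 100 g: 38.7 g C, 9.74 g H, 51.56 g O.
n(C) = 38.7/12.01 = 3.222, n(H) = 9.74/1.008 = 9.663, n(O) = 51.56/16.00 = 3.223
Divide by the smallest (3.222 mol C): C 1.000, H 2.999, O 1.000
≈ 1:3:1 → CH3O
Empirical-formula mass = 31.03 g/mol
n = 62 / 31.03 = 2.00 ≈ 2
Molecular formula = (CH3O)×2 = C2H6O2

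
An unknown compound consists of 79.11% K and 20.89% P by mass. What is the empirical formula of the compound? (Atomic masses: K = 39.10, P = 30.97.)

Assume 100 g: 79.11 g K, 20.89 g P.
Moles — K: 79.11 / 39.10 = 2.023 mol; P: 20.89 / 30.97 = 0.6745 mol
Ratios (÷ 0.6745): K 3.000, P 1.000
≈ 3:1 → K3P

K3P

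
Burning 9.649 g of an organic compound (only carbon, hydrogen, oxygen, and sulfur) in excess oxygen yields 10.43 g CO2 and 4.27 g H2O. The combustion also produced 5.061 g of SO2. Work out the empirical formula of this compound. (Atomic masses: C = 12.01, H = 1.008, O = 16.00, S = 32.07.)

mol C = 10.43 / 44.01 = 0.2370; mass C = 0.2370 × 12.01 = 2.846 g
mol H = 2 × (4.27 / 18.02) = 0.4739; mass H = 0.4739 × 1.008 = 0.4777 g
mol S = 5.061 / 64.07 = 0.07899; mass S = 2.533 g
mass O = 9.649 − (5.857) = 3.792 g → mol O = 0.2370
Smallest is S at 0.07899 mol; normalising gives C 3.000, H 6.000, O 3.000, S 1.000
Ratio ≈ 3:6:3:1, so the empirical formula is C3H6O3S

C3H6O3S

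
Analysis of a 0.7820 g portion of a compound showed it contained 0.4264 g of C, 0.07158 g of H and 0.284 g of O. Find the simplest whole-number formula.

Moles — C: 0.4264 / 12.01 = 0.0355 mol; H: 0.07158 / 1.008 = 0.07101 mol; O: 0.284 / 16.00 = 0.01775 mol
Divide by the smallest (0.01775 mol O): C 2.000, H 4.001, O 1.000
≈ 2:4:1 → C2H4O

C2H4O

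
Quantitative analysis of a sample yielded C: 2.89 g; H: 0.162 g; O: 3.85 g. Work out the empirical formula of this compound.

C3H2O3

n(C) = 2.89/12.01 = 0.2406, n(H) = 0.162/1.008 = 0.1607, n(O) = 3.85/16.00 = 0.2406
Smallest is H at 0.1607 mol; normalising gives C 1.497, H 1.000, O 1.497
×2: C 2.99, H 2.00, O 2.99 → C3H2O3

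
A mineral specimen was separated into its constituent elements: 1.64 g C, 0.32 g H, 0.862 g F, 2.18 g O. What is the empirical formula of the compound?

C3H7FO3

C: 1.64 g ÷ 12.01 g/mol = 0.1366 mol
H: 0.32 g ÷ 1.008 g/mol = 0.3175 mol
F: 0.862 g ÷ 19.00 g/mol = 0.04537 mol
O: 2.18 g ÷ 16.00 g/mol = 0.1363 mol
Ratios (÷ 0.04537): C 3.010, H 6.997, F 1.000, O 3.003
≈ 3:7:1:3 → C3H7FO3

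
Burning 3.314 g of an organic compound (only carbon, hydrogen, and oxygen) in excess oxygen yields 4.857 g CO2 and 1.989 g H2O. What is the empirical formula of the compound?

CH2O

mol C = 4.857 / 44.01 = 0.1104; mass C = 0.1104 × 12.01 = 1.325 g
mol H = 2 × (1.989 / 18.02) = 0.2208; mass H = 0.2208 × 1.008 = 0.2225 g
mass O = 3.314 − (1.548) = 1.766 g → mol O = 0.1104
Divide by the smallest (0.1104 mol C): C 1.000, H 2.000, O 1.000
→ CH2O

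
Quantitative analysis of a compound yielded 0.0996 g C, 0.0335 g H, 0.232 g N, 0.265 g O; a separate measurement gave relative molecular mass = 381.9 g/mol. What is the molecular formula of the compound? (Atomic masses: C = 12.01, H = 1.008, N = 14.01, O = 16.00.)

Moles — C: 0.0996 / 12.01 = 0.008293 mol; H: 0.0335 / 1.008 = 0.03323 mol; N: 0.232 / 14.01 = 0.01656 mol; O: 0.265 / 16.00 = 0.01656 mol
Ratios (÷ 0.008293): C 1.000, H 4.007, N 1.997, O 1.997
Ratio ≈ 1:4:2:2, so the empirical formula is CH4N2O2
Empirical-formula mass = 76.06 g/mol
n = 381.9 / 76.06 = 5.02 ≈ 5
Molecular formula = (CH4N2O2)×5 = C5H20N10O10

C5H20N10O10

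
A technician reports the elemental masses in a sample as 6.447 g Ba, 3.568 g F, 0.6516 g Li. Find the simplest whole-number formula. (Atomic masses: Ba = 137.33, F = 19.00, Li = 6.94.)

BaF4Li2

Ba: 6.447 g ÷ 137.33 g/mol = 0.04695 mol
F: 3.568 g ÷ 19.00 g/mol = 0.1878 mol
Li: 0.6516 g ÷ 6.94 g/mol = 0.09389 mol
Smallest is Ba at 0.04695 mol; normalising gives Ba 1.000, F 4.000, Li 2.000
≈ 1:4:2 → BaF4Li2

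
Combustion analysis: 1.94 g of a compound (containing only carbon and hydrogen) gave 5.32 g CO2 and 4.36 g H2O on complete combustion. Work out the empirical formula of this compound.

mol C = 5.32 / 44.01 = 0.1209; mass C = 0.1209 × 12.01 = 1.452 g
mol H = 2 × (4.36 / 18.02) = 0.4839; mass H = 0.4839 × 1.008 = 0.4878 g
Divide by the smallest (0.1209 mol C): C 1.000, H 4.003
Ratio ≈ 1:4, so the empirical formula is CH4

CH4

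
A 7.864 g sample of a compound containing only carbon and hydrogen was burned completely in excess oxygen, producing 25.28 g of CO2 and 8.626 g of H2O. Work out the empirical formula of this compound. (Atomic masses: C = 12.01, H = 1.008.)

mol C = 25.28 / 44.01 = 0.5744; mass C = 0.5744 × 12.01 = 6.899 g
mol H = 2 × (8.626 / 18.02) = 0.9574; mass H = 0.9574 × 1.008 = 0.9650 g
Divide by the smallest (0.5744 mol C): C 1.000, H 1.667
Scaling by 3: C 3.00, H 5.00 → C3H5

C3H5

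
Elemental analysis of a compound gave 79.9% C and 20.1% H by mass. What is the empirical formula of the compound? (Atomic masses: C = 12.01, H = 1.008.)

Assume 100 g: 79.9 g C, 20.1 g H.
C: 79.9 g ÷ 12.01 g/mol = 6.653 mol
H: 20.1 g ÷ 1.008 g/mol = 19.94 mol
Ratios (÷ 6.653): C 1.000, H 2.997
≈ 1:3 → CH3

CH3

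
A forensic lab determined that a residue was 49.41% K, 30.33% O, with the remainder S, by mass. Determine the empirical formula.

Assume 100 g: 49.41 g K, 30.33 g O, 20.26 g S.
Moles — K: 49.41 / 39.10 = 1.264 mol; O: 30.33 / 16.00 = 1.896 mol; S: 20.26 / 32.07 = 0.6317 mol
Divide by the smallest (0.6317 mol S): K 2.000, O 3.001, S 1.000
→ K2O3S

K2O3S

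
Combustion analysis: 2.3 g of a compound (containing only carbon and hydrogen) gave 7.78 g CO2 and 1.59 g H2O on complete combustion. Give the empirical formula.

mol C = 7.78 / 44.01 = 0.1768; mass C = 0.1768 × 12.01 = 2.123 g
mol H = 2 × (1.59 / 18.02) = 0.1765; mass H = 0.1765 × 1.008 = 0.1779 g
Divide by the smallest (0.1765 mol H): C 1.002, H 1.000
Ratio ≈ 1:1, so the empirical formula is CH

CH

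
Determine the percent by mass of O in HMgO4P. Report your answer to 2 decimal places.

53.21%

Molar mass = 1(1.008) + 1(24.31) + 4(16.00) + 1(30.97) = 120.288 g/mol
Mass of O per mole = 4 × 16.00 = 64.000 g
% O = 64.000 / 120.288 × 100 = 53.21%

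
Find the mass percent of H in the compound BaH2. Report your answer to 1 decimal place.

Molar mass = 1(137.33) + 2(1.008) = 139.346 g/mol
Mass of H per mole = 2 × 1.008 = 2.016 g
% H = 2.016 / 139.346 × 100 = 1.4%

1.4%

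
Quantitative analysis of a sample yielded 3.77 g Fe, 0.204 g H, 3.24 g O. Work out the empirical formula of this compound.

n(Fe) = 3.77/55.85 = 0.0675, n(H) = 0.204/1.008 = 0.2024, n(O) = 3.24/16.00 = 0.2025
Divide by the smallest (0.0675 mol Fe): Fe 1.000, H 2.998, O 3.000
Ratio ≈ 1:3:3, so the empirical formula is FeH3O3

FeH3O3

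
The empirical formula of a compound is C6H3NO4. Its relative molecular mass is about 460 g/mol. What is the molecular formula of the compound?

C18H9N3O12

Empirical-formula mass = 153.09 g/mol
n = 460 / 153.09 = 3.00 ≈ 3
Molecular formula = (C6H3NO4)3 = C18H9N3O12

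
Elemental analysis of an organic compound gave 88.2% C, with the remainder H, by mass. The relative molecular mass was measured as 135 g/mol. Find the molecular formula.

C10H16

Assume 100 g: 88.2 g C, 11.8 g H.
C: 88.2 g ÷ 12.01 g/mol = 7.344 mol
H: 11.8 g ÷ 1.008 g/mol = 11.71 mol
Divide by the smallest (7.344 mol C): C 1.000, H 1.594
×5: C 5.00, H 7.97 → C5H8
Empirical-formula mass = 68.11 g/mol
n = 135 / 68.11 = 1.98 ≈ 2
Molecular formula = (C5H8)×2 = C10H16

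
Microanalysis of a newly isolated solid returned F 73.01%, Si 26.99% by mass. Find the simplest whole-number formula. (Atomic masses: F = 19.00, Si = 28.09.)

Assume 100 g: 73.01 g F, 26.99 g Si.
n(F) = 73.01/19.00 = 3.843, n(Si) = 26.99/28.09 = 0.9608
Ratios (÷ 0.9608): F 3.999, Si 1.000
Ratio ≈ 4:1, so the empirical formula is F4Si

F4Si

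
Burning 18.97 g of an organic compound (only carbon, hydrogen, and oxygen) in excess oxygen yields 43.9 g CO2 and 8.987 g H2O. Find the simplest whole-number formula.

C8H8O3

mol C = 43.9 / 44.01 = 0.9975; mass C = 0.9975 × 12.01 = 11.98 g
mol H = 2 × (8.987 / 18.02) = 0.9974; mass H = 0.9974 × 1.008 = 1.005 g
mass O = 18.97 − (12.99) = 5.985 g → mol O = 0.3740
Smallest is O at 0.374 mol; normalising gives C 2.667, H 2.667, O 1.000
Multiply by 3: C 8.00, H 8.00, O 3.00 → C8H8O3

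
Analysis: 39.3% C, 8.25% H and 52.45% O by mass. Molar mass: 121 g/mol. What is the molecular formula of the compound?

Assume 100 g: 39.3 g C, 8.25 g H, 52.45 g O.
C: 39.3 g ÷ 12.01 g/mol = 3.272 mol
H: 8.25 g ÷ 1.008 g/mol = 8.185 mol
O: 52.45 g ÷ 16.00 g/mol = 3.278 mol
Ratios (÷ 3.272): C 1.000, H 2.501, O 1.002
Multiply by 2: C 2.00, H 5.00, O 2.00 → C2H5O2
Empirical-formula mass = 61.06 g/mol
n = 121 / 61.06 = 1.98 ≈ 2
Molecular formula = (C2H5O2)×2 = C4H10O4

C4H10O4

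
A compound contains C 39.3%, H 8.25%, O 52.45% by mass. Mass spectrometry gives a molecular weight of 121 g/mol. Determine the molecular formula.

C4H10O4

Assume 100 g: 39.3 g C, 8.25 g H, 52.45 g O.
C: 39.3 g ÷ 12.01 g/mol = 3.272 mol
H: 8.25 g ÷ 1.008 g/mol = 8.185 mol
O: 52.45 g ÷ 16.00 g/mol = 3.278 mol
Smallest is C at 3.272 mol; normalising gives C 1.000, H 2.501, O 1.002
Multiply by 2: C 2.00, H 5.00, O 2.00 → C2H5O2
Empirical-formula mass = 61.06 g/mol
n = 121 / 61.06 = 1.98 ≈ 2
Molecular formula = (C2H5O2)×2 = C4H10O4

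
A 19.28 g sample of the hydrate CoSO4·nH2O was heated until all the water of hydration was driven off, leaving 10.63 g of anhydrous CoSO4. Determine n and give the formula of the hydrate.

Mass of water lost = 19.28 − 10.63 = 8.65 g → 8.65 / 18.02 = 0.48 mol H2O
Molar mass of CoSO4 = 155.00 g/mol → mol CoSO4 = 10.63 / 155.00 = 0.06858
n = 0.48 / 0.06858 = 7.00 ≈ 7 → CoSO4·7H2O

CoSO4·7H2O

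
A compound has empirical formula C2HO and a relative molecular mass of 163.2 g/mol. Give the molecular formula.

C8H4O4

Empirical-formula mass = 41.03 g/mol
n = 163.2 / 41.03 = 3.98 ≈ 4
Molecular formula = (C2HO)4 = C8H4O4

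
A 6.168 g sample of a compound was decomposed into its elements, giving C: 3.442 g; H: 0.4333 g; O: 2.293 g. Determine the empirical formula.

C2H3O

n(C) = 3.442/12.01 = 0.2866, n(H) = 0.4333/1.008 = 0.4299, n(O) = 2.293/16.00 = 0.1433
Smallest is O at 0.1433 mol; normalising gives C 2.000, H 2.999, O 1.000
→ C2H3O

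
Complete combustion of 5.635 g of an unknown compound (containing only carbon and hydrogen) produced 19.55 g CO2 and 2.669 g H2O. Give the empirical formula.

mol C = 19.55 / 44.01 = 0.4442; mass C = 0.4442 × 12.01 = 5.335 g
mol H = 2 × (2.669 / 18.02) = 0.2962; mass H = 0.2962 × 1.008 = 0.2986 g
Divide by the smallest (0.2962 mol H): C 1.500, H 1.000
Scaling by 2: C 3.00, H 2.00 → C3H2

C3H2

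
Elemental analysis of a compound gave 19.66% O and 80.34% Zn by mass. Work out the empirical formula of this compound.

OZn

Assume 100 g: 19.66 g O, 80.34 g Zn.
Moles — O: 19.66 / 16.00 = 1.229 mol; Zn: 80.34 / 65.38 = 1.229 mol
Divide by the smallest (1.229 mol O): O 1.000, Zn 1.000
→ OZn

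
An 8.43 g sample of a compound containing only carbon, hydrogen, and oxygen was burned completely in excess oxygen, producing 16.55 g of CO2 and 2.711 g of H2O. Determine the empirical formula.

mol C = 16.55 / 44.01 = 0.3761; mass C = 0.3761 × 12.01 = 4.516 g
mol H = 2 × (2.711 / 18.02) = 0.3009; mass H = 0.3009 × 1.008 = 0.3033 g
mass O = 8.43 − (4.820) = 3.610 g → mol O = 0.2256
Smallest is O at 0.2256 mol; normalising gives C 1.667, H 1.333, O 1.000
Scaling by 3: C 5.00, H 4.00, O 3.00 → C5H4O3

C5H4O3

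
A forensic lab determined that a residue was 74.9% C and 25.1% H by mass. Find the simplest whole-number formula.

CH4

Assume 100 g: 74.9 g C, 25.1 g H.
n(C) = 74.9/12.01 = 6.236, n(H) = 25.1/1.008 = 24.9
Smallest is C at 6.236 mol; normalising gives C 1.000, H 3.993
→ CH4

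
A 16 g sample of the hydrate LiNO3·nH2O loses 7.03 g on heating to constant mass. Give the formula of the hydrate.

LiNO3·3H2O

Mass of anhydrous LiNO3 = 16 − 7.03 = 8.97 g
mol H2O = 7.03 / 18.02 = 0.3901
Molar mass of LiNO3 = 68.95 g/mol → mol LiNO3 = 8.97 / 68.95 = 0.1301
n = 0.3901 / 0.1301 = 3.00 ≈ 3 → LiNO3·3H2O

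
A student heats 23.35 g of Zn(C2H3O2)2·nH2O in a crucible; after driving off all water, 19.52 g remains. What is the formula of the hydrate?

Zn(C2H3O2)2·2H2O

Mass of water lost = 23.35 − 19.52 = 3.83 g → 3.83 / 18.02 = 0.2125 mol H2O
Molar mass of Zn(C2H3O2)2 = 183.47 g/mol → mol Zn(C2H3O2)2 = 19.52 / 183.47 = 0.1064
n = 0.2125 / 0.1064 = 2.00 ≈ 2 → Zn(C2H3O2)2·2H2O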